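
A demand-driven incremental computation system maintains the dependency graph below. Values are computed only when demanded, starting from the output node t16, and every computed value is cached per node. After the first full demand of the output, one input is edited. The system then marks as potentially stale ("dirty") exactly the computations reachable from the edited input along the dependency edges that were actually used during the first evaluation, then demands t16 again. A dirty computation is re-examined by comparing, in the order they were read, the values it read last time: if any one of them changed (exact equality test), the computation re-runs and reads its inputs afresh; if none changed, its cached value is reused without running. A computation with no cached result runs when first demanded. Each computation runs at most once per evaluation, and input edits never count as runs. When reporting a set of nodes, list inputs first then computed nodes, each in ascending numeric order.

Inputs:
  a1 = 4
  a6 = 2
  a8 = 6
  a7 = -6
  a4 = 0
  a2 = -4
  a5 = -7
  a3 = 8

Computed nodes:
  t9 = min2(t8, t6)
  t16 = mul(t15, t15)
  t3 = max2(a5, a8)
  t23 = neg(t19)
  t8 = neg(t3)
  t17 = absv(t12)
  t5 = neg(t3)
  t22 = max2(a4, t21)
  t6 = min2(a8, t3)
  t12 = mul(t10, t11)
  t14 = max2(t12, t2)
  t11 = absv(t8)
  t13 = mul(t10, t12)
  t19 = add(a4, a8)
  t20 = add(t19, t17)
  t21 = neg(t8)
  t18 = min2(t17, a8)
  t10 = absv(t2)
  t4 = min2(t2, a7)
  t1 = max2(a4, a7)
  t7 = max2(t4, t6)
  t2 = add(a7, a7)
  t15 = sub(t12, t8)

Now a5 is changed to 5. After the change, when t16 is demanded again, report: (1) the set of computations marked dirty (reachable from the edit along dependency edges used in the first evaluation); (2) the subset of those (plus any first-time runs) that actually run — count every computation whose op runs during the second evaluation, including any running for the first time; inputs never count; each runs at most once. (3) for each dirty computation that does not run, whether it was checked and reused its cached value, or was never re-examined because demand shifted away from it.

First evaluation (everything demanded from the output):
  t2 = add(-6, -6) = -12
  t3 = max2(-7, 6) = 6
  t8 = neg(6) = -6
  t10 = absv(-12) = 12
  t11 = absv(-6) = 6
  t12 = mul(12, 6) = 72
  t15 = sub(72, -6) = 78
  t16 = mul(78, 78) = 6084

Propagation after the edit:
  t3: runs — a5 -7->5; result 6 (same value as before).
  t8: checked — values it read are unchanged (t3 unchanged); reused cached -6 without running.
  t11: checked — values it read are unchanged (t8 unchanged); reused cached 6 without running.
  t12: checked — values it read are unchanged (t10 unchanged, t11 unchanged); reused cached 72 without running.
  t15: checked — values it read are unchanged (t12 unchanged, t8 unchanged); reused cached 78 without running.
  t16: checked — values it read are unchanged (t15 unchanged, t15 unchanged); reused cached 6084 without running.

Key observation: the change is absorbed at t3 — it re-runs but produces the same value, and the output's value is unchanged.

Marked dirty: t3, t8, t11, t12, t15, t16.
Computations that run: t3 — 1 in total.
Checked but reused from cache: t8, t11, t12, t15, t16.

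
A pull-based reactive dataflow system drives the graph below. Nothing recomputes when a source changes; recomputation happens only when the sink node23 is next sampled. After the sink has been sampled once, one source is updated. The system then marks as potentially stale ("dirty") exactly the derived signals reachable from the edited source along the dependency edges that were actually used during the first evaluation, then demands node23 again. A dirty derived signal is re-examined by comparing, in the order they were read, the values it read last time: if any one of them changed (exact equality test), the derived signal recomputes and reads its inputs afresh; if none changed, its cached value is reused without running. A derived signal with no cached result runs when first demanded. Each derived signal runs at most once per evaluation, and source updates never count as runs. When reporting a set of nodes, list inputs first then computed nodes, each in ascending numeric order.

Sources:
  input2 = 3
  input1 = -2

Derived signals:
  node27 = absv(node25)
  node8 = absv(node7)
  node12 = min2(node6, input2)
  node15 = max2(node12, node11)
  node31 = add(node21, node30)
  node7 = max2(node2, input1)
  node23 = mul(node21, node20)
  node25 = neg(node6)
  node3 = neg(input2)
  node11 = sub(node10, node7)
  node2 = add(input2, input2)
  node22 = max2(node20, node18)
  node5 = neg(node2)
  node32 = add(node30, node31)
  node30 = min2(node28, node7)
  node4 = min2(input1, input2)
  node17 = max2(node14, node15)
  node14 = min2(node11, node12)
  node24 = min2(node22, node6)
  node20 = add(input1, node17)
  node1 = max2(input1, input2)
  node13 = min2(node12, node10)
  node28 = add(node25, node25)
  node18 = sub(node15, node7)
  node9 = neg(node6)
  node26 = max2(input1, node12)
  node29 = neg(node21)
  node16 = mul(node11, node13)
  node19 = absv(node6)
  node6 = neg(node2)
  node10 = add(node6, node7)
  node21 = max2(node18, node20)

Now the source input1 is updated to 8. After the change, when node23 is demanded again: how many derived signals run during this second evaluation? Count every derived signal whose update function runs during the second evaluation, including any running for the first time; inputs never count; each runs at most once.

Derived signals that run: node7, node10, node11, node18, node20, node21, node23 — 7 in total.
Key observation: the cutoff stops propagation at node14 — its inputs' values are unchanged, so it reuses its cache.

First evaluation (everything demanded from the output):
  node2 = add(3, 3) = 6
  node6 = neg(6) = -6
  node7 = max2(6, -2) = 6
  node10 = add(-6, 6) = 0
  node11 = sub(0, 6) = -6
  node12 = min2(-6, 3) = -6
  node14 = min2(-6, -6) = -6
  node15 = max2(-6, -6) = -6
  node17 = max2(-6, -6) = -6
  node18 = sub(-6, 6) = -12
  node20 = add(-2, -6) = -8
  node21 = max2(-12, -8) = -8
  node23 = mul(-8, -8) = 64

Propagation after the edit:
  node7: runs — input1 -2->8; result 8.
  node10: runs — node7 6->8; result 2.
  node11: runs — node10 0->2; node7 6->8; result -6 (same value as before).
  node14: checked — values it read are unchanged (node11 unchanged, node12 unchanged); reused cached -6 without running.
  node15: checked — values it read are unchanged (node12 unchanged, node11 unchanged); reused cached -6 without running.
  node17: checked — values it read are unchanged (node14 unchanged, node15 unchanged); reused cached -6 without running.
  node18: runs — node7 6->8; result -14.
  node20: runs — input1 -2->8; result 2.
  node21: runs — node18 -12->-14; node20 -8->2; result 2.
  node23: runs — node21 -8->2; node20 -8->2; result 4.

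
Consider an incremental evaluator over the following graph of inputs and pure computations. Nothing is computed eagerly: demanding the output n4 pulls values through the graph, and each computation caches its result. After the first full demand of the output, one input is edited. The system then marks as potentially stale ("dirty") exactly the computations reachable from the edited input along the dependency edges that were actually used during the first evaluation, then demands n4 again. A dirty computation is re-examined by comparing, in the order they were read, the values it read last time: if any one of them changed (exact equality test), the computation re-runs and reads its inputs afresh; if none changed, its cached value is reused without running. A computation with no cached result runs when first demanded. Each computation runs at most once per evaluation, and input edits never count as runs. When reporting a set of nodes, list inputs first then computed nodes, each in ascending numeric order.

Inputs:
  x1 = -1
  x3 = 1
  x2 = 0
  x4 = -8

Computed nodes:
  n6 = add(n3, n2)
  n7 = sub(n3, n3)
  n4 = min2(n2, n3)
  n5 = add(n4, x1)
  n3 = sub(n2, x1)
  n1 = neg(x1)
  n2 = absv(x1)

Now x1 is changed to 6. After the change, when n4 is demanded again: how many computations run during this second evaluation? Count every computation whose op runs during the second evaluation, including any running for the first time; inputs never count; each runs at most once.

Run set: n2, n3, n4 (3 run).

Initial pass — values computed on the first demand:
  n2 = absv(-1) = 1
  n3 = sub(1, -1) = 2
  n4 = min2(1, 2) = 1

Second demand — change propagation:
  n2: re-runs because x1 -1->6; new result 6.
  n3: re-runs because n2 1->6; x1 -1->6; new result 0.
  n4: re-runs because n2 1->6; n3 2->0; new result 0.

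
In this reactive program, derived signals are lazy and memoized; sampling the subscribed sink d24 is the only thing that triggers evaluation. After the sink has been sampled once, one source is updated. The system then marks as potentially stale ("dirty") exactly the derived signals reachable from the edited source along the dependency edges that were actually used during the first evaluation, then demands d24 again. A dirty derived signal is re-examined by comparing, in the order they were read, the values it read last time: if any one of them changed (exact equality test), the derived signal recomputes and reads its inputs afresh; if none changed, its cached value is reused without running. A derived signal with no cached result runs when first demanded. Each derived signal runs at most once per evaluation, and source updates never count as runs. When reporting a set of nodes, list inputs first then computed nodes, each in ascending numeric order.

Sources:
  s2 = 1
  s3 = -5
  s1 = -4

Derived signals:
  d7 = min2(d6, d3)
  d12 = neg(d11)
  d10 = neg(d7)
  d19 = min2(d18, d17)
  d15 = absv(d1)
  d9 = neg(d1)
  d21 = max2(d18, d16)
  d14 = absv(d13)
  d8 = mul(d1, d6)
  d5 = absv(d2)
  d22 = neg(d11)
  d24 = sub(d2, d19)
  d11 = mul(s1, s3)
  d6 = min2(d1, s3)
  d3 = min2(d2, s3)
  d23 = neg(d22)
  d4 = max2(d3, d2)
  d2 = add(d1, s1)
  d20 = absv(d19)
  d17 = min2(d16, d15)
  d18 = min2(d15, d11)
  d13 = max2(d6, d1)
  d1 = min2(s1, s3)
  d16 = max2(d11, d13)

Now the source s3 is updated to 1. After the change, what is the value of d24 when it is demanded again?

First demand of the output computes:
  d1 = min2(-4, -5) = -5
  d2 = add(-5, -4) = -9
  d6 = min2(-5, -5) = -5
  d11 = mul(-4, -5) = 20
  d13 = max2(-5, -5) = -5
  d15 = absv(-5) = 5
  d16 = max2(20, -5) = 20
  d17 = min2(20, 5) = 5
  d18 = min2(5, 20) = 5
  d19 = min2(5, 5) = 5
  d24 = sub(-9, 5) = -14

After the edit, cleaning proceeds:
  d1: a read changed (s3 -5->1) — executes, giving -4.
  d2: a read changed (d1 -5->-4) — executes, giving -8.
  d6: a read changed (d1 -5->-4; s3 -5->1) — executes, giving -4.
  d11: a read changed (s3 -5->1) — executes, giving -4.
  d13: a read changed (d6 -5->-4; d1 -5->-4) — executes, giving -4.
  d15: a read changed (d1 -5->-4) — executes, giving 4.
  d16: a read changed (d11 20->-4; d13 -5->-4) — executes, giving -4.
  d17: a read changed (d16 20->-4; d15 5->4) — executes, giving -4.
  d18: a read changed (d15 5->4; d11 20->-4) — executes, giving -4.
  d19: a read changed (d18 5->-4; d17 5->-4) — executes, giving -4.
  d24: a read changed (d2 -9->-8; d19 5->-4) — executes, giving -4.

Demanding d24 again yields -4.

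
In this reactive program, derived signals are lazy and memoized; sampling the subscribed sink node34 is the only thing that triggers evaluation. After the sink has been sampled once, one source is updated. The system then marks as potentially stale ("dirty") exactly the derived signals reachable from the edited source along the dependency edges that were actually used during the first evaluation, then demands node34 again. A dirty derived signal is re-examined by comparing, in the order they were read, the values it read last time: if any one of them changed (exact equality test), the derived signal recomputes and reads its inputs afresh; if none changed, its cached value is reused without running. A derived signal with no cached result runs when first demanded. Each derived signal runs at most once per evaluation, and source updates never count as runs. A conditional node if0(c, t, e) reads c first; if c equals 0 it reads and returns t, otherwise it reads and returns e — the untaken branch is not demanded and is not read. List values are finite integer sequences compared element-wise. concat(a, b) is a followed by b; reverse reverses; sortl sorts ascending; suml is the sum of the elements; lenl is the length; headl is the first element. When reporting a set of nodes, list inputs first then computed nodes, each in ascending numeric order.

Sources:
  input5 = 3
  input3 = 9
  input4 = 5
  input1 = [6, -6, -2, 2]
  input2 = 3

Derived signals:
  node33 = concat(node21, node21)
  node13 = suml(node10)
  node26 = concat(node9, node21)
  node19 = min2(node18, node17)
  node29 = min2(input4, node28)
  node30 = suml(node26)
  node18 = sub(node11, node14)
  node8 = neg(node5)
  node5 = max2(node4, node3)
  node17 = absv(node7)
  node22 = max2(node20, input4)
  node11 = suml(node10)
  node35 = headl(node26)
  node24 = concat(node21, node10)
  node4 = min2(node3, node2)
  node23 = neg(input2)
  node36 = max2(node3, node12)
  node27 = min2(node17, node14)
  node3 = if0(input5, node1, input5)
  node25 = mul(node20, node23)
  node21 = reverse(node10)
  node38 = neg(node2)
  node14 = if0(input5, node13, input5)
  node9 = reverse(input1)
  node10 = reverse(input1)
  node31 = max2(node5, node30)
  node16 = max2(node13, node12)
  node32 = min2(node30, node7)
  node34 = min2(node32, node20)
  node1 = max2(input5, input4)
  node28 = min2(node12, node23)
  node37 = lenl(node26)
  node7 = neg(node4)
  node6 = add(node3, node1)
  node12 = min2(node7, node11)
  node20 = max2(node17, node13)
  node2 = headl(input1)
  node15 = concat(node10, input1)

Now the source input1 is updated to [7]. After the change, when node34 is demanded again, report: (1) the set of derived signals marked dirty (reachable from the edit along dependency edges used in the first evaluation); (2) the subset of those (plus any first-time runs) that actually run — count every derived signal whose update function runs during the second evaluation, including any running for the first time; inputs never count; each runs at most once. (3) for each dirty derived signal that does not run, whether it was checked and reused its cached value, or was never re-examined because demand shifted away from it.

First demand of the output computes:
  node2 = headl([6, -6, -2, 2]) = 6
  node3 = if0(input5=3 -> else branch input5) = 3
  node4 = min2(3, 6) = 3
  node7 = neg(3) = -3
  node9 = reverse([6, -6, -2, 2]) = [2, -2, -6, 6]
  node10 = reverse([6, -6, -2, 2]) = [2, -2, -6, 6]
  node13 = suml([2, -2, -6, 6]) = 0
  node17 = absv(-3) = 3
  node20 = max2(3, 0) = 3
  node21 = reverse([2, -2, -6, 6]) = [6, -6, -2, 2]
  node26 = concat([2, -2, -6, 6], [6, -6, -2, 2]) = [2, -2, -6, 6, 6, -6, -2, 2]
  node30 = suml([2, -2, -6, 6, 6, -6, -2, 2]) = 0
  node32 = min2(0, -3) = -3
  node34 = min2(-3, 3) = -3

After the edit, cleaning proceeds:
  node2: a read changed (input1 [6, -6, -2, 2]->[7]) — executes, giving 7.
  node4: a read changed (node2 6->7) — executes, giving 3 — identical to its old value.
  node7: dirty, but its reads are unchanged (node4 unchanged); cached -3 stands.
  node9: a read changed (input1 [6, -6, -2, 2]->[7]) — executes, giving [7].
  node10: a read changed (input1 [6, -6, -2, 2]->[7]) — executes, giving [7].
  node13: a read changed (node10 [2, -2, -6, 6]->[7]) — executes, giving 7.
  node17: dirty, but its reads are unchanged (node7 unchanged); cached 3 stands.
  node20: a read changed (node13 0->7) — executes, giving 7.
  node21: a read changed (node10 [2, -2, -6, 6]->[7]) — executes, giving [7].
  node26: a read changed (node9 [2, -2, -6, 6]->[7]; node21 [6, -6, -2, 2]->[7]) — executes, giving [7, 7].
  node30: a read changed (node26 [2, -2, -6, 6, 6, -6, -2, 2]->[7, 7]) — executes, giving 14.
  node32: a read changed (node30 0->14) — executes, giving -3 — identical to its old value.
  node34: a read changed (node20 3->7) — executes, giving -3 — identical to its old value.

Note where the cutoff bites: node7 is checked, finds nothing changed, and keeps its cache.

The edit dirties: node2, node4, node7, node9, node10, node13, node17, node20, node21, node26, node30, node32, node34.
11 derived signals run: node2, node4, node9, node10, node13, node20, node21, node26, node30, node32, node34.
Cache hits after checking: node7, node17.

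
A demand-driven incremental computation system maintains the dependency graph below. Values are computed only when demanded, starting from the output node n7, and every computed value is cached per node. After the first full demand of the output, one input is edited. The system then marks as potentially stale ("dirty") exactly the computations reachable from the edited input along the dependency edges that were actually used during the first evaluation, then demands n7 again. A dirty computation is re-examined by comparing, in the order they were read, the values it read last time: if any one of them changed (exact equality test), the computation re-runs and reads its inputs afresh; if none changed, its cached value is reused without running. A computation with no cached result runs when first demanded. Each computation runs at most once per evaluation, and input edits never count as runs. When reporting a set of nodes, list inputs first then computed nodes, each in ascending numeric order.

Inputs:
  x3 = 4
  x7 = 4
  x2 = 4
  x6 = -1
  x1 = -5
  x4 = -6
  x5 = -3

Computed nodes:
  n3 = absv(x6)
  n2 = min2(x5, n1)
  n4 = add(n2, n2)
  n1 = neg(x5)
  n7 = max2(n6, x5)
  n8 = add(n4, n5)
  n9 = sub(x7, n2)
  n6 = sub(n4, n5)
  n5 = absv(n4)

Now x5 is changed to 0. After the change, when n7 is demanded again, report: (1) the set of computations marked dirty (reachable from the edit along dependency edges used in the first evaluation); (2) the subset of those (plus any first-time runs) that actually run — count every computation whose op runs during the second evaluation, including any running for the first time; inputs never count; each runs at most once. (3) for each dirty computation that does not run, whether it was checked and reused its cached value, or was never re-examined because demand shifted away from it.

First evaluation (everything demanded from the output):
  n1 = neg(-3) = 3
  n2 = min2(-3, 3) = -3
  n4 = add(-3, -3) = -6
  n5 = absv(-6) = 6
  n6 = sub(-6, 6) = -12
  n7 = max2(-12, -3) = -3

Propagation after the edit:
  n1: runs — x5 -3->0; result 0.
  n2: runs — x5 -3->0; n1 3->0; result 0.
  n4: runs — n2 -3->0; n2 -3->0; result 0.
  n5: runs — n4 -6->0; result 0.
  n6: runs — n4 -6->0; n5 6->0; result 0.
  n7: runs — n6 -12->0; x5 -3->0; result 0.

Marked dirty: n1, n2, n4, n5, n6, n7.
Computations that run: n1, n2, n4, n5, n6, n7 — 6 in total.
Every dirty computation ran.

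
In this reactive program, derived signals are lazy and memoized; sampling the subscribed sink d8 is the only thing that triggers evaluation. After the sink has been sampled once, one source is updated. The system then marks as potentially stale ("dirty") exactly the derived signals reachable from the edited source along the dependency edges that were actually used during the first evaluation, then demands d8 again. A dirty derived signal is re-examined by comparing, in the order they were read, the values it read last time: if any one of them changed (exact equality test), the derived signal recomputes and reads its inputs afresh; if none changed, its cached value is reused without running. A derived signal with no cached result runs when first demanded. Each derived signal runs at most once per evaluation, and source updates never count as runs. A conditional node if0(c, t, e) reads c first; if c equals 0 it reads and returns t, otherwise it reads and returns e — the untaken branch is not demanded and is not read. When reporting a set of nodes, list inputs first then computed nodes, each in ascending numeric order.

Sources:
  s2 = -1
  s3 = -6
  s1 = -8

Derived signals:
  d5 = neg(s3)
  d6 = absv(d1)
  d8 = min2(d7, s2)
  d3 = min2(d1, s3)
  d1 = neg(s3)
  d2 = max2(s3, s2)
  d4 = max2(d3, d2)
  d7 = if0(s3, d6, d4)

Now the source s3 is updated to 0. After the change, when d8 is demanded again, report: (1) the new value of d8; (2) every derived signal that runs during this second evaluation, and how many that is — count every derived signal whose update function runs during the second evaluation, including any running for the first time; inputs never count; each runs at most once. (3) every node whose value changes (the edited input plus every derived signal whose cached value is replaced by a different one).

Demanding d8 again yields -1.
4 derived signals run: d1, d6, d7, d8.
The nodes whose values change: s3, d1, d7.
Note the branch switch — demand abandons d2, d3, d4, which are never re-examined.

First demand of the output computes:
  d1 = neg(-6) = 6
  d2 = max2(-6, -1) = -1
  d3 = min2(6, -6) = -6
  d4 = max2(-6, -1) = -1
  d7 = if0(s3=-6 -> else branch d4) = -1
  d8 = min2(-1, -1) = -1

After the edit, cleaning proceeds:
  d1: a read changed (s3 -6->0) — executes, giving 0.
  d2: stays stale; no demand reaches it after the flip.
  d3: stays stale; no demand reaches it after the flip.
  d4: stays stale; no demand reaches it after the flip.
  d6: had never run; runs now, result 0.
  d7: a read changed (s3 -6->0) — executes, giving 0.
  d8: a read changed (d7 -1->0) — executes, giving -1 — identical to its old value.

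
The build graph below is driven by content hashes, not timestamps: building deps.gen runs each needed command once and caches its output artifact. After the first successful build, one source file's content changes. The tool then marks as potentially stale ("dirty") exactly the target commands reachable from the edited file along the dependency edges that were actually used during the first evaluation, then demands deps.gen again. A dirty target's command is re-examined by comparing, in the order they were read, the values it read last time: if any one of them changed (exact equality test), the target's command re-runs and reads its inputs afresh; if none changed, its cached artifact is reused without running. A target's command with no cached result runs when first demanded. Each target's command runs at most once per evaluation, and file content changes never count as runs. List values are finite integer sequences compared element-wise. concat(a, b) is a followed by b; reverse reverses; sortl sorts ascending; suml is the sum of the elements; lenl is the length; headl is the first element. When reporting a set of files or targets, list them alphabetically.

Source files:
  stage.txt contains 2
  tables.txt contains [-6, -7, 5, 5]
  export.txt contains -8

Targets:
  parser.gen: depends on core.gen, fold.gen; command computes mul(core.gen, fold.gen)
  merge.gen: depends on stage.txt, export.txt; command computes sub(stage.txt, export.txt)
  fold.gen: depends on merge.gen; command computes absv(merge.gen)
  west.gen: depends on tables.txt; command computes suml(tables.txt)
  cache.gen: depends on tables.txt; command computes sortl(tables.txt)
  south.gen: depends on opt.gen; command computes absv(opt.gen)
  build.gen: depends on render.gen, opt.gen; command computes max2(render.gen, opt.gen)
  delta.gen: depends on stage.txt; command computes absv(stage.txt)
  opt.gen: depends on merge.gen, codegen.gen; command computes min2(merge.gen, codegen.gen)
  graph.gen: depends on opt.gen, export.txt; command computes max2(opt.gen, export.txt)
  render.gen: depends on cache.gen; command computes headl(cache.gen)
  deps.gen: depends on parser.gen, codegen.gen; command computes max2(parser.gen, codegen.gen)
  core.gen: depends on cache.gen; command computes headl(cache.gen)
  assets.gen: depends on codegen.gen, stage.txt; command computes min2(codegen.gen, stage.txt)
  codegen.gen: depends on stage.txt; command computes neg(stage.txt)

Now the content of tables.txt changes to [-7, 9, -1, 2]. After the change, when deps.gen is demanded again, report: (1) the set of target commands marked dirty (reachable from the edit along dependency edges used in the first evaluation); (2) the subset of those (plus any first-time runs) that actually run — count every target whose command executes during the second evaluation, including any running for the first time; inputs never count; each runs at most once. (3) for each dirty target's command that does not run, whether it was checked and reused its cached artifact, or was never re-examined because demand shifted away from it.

Dirty set: cache.gen, core.gen, deps.gen, parser.gen.
Run set: cache.gen, core.gen (2 run).
Re-examined without running (cache reused): deps.gen, parser.gen.
The important point: core.gen recomputes to an identical value, and the output ends up unchanged.

Initial pass — values computed on the first demand:
  cache.gen = sortl([-6, -7, 5, 5]) = [-7, -6, 5, 5]
  codegen.gen = neg(2) = -2
  core.gen = headl([-7, -6, 5, 5]) = -7
  merge.gen = sub(2, -8) = 10
  fold.gen = absv(10) = 10
  parser.gen = mul(-7, 10) = -70
  deps.gen = max2(-70, -2) = -2

Second demand — change propagation:
  cache.gen: re-runs because tables.txt [-6, -7, 5, 5]->[-7, 9, -1, 2]; new result [-7, -1, 2, 9].
  core.gen: re-runs because cache.gen [-7, -6, 5, 5]->[-7, -1, 2, 9]; new result -7 (unchanged).
  parser.gen: re-examined; everything it read last time is the same (core.gen unchanged, fold.gen unchanged) — cache -70 kept, no run.
  deps.gen: re-examined; everything it read last time is the same (parser.gen unchanged, codegen.gen unchanged) — cache -2 kept, no run.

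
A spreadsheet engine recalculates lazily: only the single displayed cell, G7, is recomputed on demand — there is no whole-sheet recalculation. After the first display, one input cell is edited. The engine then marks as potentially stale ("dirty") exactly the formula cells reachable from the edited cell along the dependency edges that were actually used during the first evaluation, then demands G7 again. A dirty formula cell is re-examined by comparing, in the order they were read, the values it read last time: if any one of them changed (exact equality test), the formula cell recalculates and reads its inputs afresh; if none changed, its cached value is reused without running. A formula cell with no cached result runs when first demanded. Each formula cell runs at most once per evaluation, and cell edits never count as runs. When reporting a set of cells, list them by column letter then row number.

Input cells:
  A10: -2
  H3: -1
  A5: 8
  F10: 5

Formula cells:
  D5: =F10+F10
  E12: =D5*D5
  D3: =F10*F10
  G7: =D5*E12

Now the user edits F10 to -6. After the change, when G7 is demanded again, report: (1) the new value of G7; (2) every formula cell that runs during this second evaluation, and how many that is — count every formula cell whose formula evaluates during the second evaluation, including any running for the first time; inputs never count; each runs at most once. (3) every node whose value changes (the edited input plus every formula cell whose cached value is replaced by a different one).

New value of G7: -1728.
Formula cells that run: D5, E12, G7 — 3 in total.
Values that change: D5, E12, F10, G7.

First evaluation (everything demanded from the output):
  D5 = 5 + 5 = 10
  E12 = 10 * 10 = 100
  G7 = 10 * 100 = 1000

Propagation after the edit:
  D5: runs — F10 5->-6; F10 5->-6; result -12.
  E12: runs — D5 10->-12; D5 10->-12; result 144.
  G7: runs — D5 10->-12; E12 100->144; result -1728.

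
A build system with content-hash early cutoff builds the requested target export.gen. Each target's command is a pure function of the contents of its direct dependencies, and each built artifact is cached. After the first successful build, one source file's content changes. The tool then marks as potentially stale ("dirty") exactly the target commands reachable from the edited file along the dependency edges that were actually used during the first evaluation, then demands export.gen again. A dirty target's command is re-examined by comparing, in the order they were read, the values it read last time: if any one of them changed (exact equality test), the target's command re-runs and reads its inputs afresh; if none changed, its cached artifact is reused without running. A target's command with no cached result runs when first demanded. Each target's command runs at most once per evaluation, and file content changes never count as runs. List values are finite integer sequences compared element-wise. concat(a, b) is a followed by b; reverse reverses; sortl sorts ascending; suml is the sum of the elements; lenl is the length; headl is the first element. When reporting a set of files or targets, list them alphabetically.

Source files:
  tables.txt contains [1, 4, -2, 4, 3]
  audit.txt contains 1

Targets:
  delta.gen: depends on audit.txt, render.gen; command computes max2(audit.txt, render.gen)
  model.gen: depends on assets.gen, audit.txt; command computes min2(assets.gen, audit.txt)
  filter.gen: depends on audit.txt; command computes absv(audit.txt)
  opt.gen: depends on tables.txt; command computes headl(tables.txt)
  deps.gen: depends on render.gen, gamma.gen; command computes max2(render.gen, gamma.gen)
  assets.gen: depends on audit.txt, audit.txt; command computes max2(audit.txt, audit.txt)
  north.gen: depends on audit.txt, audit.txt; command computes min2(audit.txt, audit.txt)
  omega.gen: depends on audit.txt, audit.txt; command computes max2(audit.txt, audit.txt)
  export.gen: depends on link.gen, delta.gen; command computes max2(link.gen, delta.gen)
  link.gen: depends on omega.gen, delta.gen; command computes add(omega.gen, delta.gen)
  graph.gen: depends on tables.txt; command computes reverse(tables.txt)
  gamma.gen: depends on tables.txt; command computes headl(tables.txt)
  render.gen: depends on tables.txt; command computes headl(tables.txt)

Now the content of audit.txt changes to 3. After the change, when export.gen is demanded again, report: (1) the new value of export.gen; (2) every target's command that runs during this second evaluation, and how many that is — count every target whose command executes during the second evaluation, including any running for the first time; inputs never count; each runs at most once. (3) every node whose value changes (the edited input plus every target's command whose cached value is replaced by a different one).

New value of export.gen: 6.
Target commands that run: delta.gen, export.gen, link.gen, omega.gen — 4 in total.
Values that change: audit.txt, delta.gen, export.gen, link.gen, omega.gen.

First evaluation (everything demanded from the output):
  omega.gen = max2(1, 1) = 1
  render.gen = headl([1, 4, -2, 4, 3]) = 1
  delta.gen = max2(1, 1) = 1
  link.gen = add(1, 1) = 2
  export.gen = max2(2, 1) = 2

Propagation after the edit:
  delta.gen: runs — audit.txt 1->3; result 3.
  omega.gen: runs — audit.txt 1->3; audit.txt 1->3; result 3.
  link.gen: runs — omega.gen 1->3; delta.gen 1->3; result 6.
  export.gen: runs — link.gen 2->6; delta.gen 1->3; result 6.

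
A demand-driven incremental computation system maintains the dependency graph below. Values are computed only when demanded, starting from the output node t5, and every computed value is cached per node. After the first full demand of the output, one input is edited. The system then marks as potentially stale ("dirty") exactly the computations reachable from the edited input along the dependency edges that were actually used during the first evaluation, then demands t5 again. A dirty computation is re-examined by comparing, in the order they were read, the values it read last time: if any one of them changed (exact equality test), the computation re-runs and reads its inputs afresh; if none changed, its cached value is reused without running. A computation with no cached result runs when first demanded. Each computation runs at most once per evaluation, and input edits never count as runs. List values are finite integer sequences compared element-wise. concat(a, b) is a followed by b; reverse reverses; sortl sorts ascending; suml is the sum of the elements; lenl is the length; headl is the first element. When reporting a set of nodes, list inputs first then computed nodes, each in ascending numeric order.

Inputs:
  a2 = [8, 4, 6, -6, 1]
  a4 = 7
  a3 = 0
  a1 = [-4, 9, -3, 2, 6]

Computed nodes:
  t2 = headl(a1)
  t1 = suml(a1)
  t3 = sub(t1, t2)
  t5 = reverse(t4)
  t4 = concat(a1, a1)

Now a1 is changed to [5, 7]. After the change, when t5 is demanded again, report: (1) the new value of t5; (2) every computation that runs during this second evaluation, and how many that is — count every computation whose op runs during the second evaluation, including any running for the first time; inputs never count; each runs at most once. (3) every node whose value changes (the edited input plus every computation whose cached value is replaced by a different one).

First evaluation (everything demanded from the output):
  t4 = concat([-4, 9, -3, 2, 6], [-4, 9, -3, 2, 6]) = [-4, 9, -3, 2, 6, -4, 9, -3, 2, 6]
  t5 = reverse([-4, 9, -3, 2, 6, -4, 9, -3, 2, 6]) = [6, 2, -3, 9, -4, 6, 2, -3, 9, -4]

Propagation after the edit:
  t4: runs — a1 [-4, 9, -3, 2, 6]->[5, 7]; a1 [-4, 9, -3, 2, 6]->[5, 7]; result [5, 7, 5, 7].
  t5: runs — t4 [-4, 9, -3, 2, 6, -4, 9, -3, 2, 6]->[5, 7, 5, 7]; result [7, 5, 7, 5].

New value of t5: [7, 5, 7, 5].
Computations that run: t4, t5 — 2 in total.
Values that change: a1, t4, t5.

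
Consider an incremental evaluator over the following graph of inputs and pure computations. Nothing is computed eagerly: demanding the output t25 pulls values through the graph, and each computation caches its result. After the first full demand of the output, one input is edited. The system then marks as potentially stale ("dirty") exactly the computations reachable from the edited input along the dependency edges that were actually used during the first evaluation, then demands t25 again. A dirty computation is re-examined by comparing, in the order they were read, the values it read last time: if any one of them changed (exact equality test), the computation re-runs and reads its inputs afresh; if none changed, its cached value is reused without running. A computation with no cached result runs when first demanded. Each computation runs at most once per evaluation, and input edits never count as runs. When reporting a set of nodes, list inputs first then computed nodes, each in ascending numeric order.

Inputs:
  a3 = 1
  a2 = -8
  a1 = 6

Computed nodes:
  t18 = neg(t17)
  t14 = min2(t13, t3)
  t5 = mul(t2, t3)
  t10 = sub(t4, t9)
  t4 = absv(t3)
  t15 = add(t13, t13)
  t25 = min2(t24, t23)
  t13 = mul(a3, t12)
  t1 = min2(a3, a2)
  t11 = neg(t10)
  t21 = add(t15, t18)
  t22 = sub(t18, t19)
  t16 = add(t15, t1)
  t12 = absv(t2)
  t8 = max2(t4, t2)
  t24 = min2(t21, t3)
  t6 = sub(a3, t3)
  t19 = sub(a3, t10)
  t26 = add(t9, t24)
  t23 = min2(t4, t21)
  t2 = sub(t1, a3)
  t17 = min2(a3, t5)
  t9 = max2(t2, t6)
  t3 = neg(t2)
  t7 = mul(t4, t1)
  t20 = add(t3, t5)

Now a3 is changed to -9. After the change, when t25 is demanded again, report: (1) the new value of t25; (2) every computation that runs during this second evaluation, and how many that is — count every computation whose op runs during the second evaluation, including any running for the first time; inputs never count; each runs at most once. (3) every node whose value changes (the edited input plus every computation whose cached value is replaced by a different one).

t25 now evaluates to 0.
Run set: t1, t2, t3, t4, t5, t12, t13, t15, t17, t18, t21, t23, t24, t25 (14 run).
Changed values: a3, t1, t2, t3, t4, t5, t12, t13, t15, t17, t18, t21, t23, t24, t25.

Initial pass — values computed on the first demand:
  t1 = min2(1, -8) = -8
  t2 = sub(-8, 1) = -9
  t3 = neg(-9) = 9
  t4 = absv(9) = 9
  t5 = mul(-9, 9) = -81
  t12 = absv(-9) = 9
  t13 = mul(1, 9) = 9
  t15 = add(9, 9) = 18
  t17 = min2(1, -81) = -81
  t18 = neg(-81) = 81
  t21 = add(18, 81) = 99
  t23 = min2(9, 99) = 9
  t24 = min2(99, 9) = 9
  t25 = min2(9, 9) = 9

Second demand — change propagation:
  t1: re-runs because a3 1->-9; new result -9.
  t2: re-runs because t1 -8->-9; a3 1->-9; new result 0.
  t3: re-runs because t2 -9->0; new result 0.
  t4: re-runs because t3 9->0; new result 0.
  t5: re-runs because t2 -9->0; t3 9->0; new result 0.
  t12: re-runs because t2 -9->0; new result 0.
  t13: re-runs because a3 1->-9; t12 9->0; new result 0.
  t15: re-runs because t13 9->0; t13 9->0; new result 0.
  t17: re-runs because a3 1->-9; t5 -81->0; new result -9.
  t18: re-runs because t17 -81->-9; new result 9.
  t21: re-runs because t15 18->0; t18 81->9; new result 9.
  t23: re-runs because t4 9->0; t21 99->9; new result 0.
  t24: re-runs because t21 99->9; t3 9->0; new result 0.
  t25: re-runs because t24 9->0; t23 9->0; new result 0.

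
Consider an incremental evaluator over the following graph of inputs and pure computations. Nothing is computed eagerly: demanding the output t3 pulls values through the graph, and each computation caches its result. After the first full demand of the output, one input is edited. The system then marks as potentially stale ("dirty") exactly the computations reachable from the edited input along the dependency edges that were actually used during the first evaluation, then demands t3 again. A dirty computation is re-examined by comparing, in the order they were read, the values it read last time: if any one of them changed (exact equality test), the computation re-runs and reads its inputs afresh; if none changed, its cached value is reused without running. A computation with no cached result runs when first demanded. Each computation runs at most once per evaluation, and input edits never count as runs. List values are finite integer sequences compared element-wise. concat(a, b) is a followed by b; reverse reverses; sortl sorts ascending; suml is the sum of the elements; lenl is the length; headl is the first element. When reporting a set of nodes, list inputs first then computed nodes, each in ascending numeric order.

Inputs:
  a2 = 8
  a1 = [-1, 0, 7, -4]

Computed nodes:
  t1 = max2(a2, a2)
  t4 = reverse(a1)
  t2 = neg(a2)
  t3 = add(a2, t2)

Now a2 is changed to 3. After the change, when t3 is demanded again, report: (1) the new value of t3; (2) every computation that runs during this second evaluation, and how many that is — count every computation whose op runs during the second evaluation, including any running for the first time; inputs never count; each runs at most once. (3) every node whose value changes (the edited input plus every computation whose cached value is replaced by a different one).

t3 now evaluates to 0.
Run set: t2, t3 (2 run).
Changed values: a2, t2.

Initial pass — values computed on the first demand:
  t2 = neg(8) = -8
  t3 = add(8, -8) = 0

Second demand — change propagation:
  t2: re-runs because a2 8->3; new result -3.
  t3: re-runs because a2 8->3; t2 -8->-3; new result 0 (unchanged).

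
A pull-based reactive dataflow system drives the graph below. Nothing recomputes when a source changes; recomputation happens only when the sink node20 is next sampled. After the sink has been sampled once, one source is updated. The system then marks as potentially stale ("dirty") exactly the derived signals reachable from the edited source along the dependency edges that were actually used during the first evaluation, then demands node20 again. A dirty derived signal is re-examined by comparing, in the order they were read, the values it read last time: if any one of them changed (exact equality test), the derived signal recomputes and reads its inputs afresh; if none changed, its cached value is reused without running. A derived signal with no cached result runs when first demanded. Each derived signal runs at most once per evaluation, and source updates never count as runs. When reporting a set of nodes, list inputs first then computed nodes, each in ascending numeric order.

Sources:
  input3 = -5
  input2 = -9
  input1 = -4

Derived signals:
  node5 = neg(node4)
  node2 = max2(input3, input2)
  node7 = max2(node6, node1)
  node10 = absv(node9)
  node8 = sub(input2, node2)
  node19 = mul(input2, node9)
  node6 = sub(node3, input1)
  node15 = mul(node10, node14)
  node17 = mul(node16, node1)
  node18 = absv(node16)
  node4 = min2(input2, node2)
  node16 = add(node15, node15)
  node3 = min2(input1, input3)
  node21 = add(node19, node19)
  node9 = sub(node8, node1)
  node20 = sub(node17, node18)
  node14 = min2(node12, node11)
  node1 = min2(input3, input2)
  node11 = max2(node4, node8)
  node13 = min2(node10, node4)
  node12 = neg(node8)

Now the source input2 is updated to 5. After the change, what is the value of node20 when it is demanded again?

New value of node20: 0.
Key observation: the cutoff stops propagation at node10 — its inputs' values are unchanged, so it reuses its cache.

First evaluation (everything demanded from the output):
  node1 = min2(-5, -9) = -9
  node2 = max2(-5, -9) = -5
  node4 = min2(-9, -5) = -9
  node8 = sub(-9, -5) = -4
  node9 = sub(-4, -9) = 5
  node10 = absv(5) = 5
  node11 = max2(-9, -4) = -4
  node12 = neg(-4) = 4
  node14 = min2(4, -4) = -4
  node15 = mul(5, -4) = -20
  node16 = add(-20, -20) = -40
  node17 = mul(-40, -9) = 360
  node18 = absv(-40) = 40
  node20 = sub(360, 40) = 320

Propagation after the edit:
  node1: runs — input2 -9->5; result -5.
  node2: runs — input2 -9->5; result 5.
  node4: runs — input2 -9->5; node2 -5->5; result 5.
  node8: runs — input2 -9->5; node2 -5->5; result 0.
  node9: runs — node8 -4->0; node1 -9->-5; result 5 (same value as before).
  node10: checked — values it read are unchanged (node9 unchanged); reused cached 5 without running.
  node11: runs — node4 -9->5; node8 -4->0; result 5.
  node12: runs — node8 -4->0; result 0.
  node14: runs — node12 4->0; node11 -4->5; result 0.
  node15: runs — node14 -4->0; result 0.
  node16: runs — node15 -20->0; node15 -20->0; result 0.
  node17: runs — node16 -40->0; node1 -9->-5; result 0.
  node18: runs — node16 -40->0; result 0.
  node20: runs — node17 360->0; node18 40->0; result 0.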